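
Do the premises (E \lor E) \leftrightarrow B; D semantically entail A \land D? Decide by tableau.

Initial set: {((E \lor E) \leftrightarrow B); D; \lnot (A \land D)}.
((E \lor E) \leftrightarrow B): β-rule — branch into (E \lor E), B  //  \lnot (E \lor E), \lnot B.
  branch 1 (add (E \lor E), B):
    \lnot (A \land D): β-rule — branch into \lnot A  //  \lnot D.
      branch 1.1 (add \lnot A):
        (E \lor E): β-rule — branch into E  //  E.
          branch 1.1.1 (add E):
            ○ open, literals {A=false, B=true, D=true, E=true}.
          branch 1.1.2 (add E):
            ○ open, literals {A=false, B=true, D=true, E=true}.
      branch 1.2 (add \lnot D):
        × closes — contains both D and \lnot D.
  branch 2 (add \lnot (E \lor E), \lnot B):
    \lnot (E \lor E): α-rule — add \lnot E, \lnot E.
    \lnot (A \land D): β-rule — branch into \lnot A  //  \lnot D.
      branch 2.1 (add \lnot A):
        ○ open, literals {A=false, B=false, D=true, E=false}.
      branch 2.2 (add \lnot D):
        × closes — contains both D and \lnot D.
2 branches closed, 3 open.
An open branch gives a countermodel: A=false, B=true, D=true, E=true (unmentioned atoms arbitrary); the premises hold there but the conclusion fails.

No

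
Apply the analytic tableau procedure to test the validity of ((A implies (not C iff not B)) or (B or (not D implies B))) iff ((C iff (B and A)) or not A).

Assume the negation and expand:
Initial set: {not (((A implies (not C iff not B)) or (B or (not D implies B))) iff ((C iff (B and A)) or not A))}.
not (((A implies (not C iff not B)) or (B or (not D implies B))) iff ((C iff (B and A)) or not A)): β-rule — branch into ((A implies (not C iff not B)) or (B or (not D implies B))), not ((C iff (B and A)) or not A)  //  not ((A implies (not C iff not B)) or (B or (not D implies B))), ((C iff (B and A)) or not A).
  branch 1 (add ((A implies (not C iff not B)) or (B or (not D implies B))), not ((C iff (B and A)) or not A)):
    not ((C iff (B and A)) or not A): α-rule — add not (C iff (B and A)), not not A.
    ((A implies (not C iff not B)) or (B or (not D implies B))): β-rule — branch into (A implies (not C iff not B))  //  (B or (not D implies B)).
      branch 1.1 (add (A implies (not C iff not B))):
        not (C iff (B and A)): β-rule — branch into C, not (B and A)  //  not C, (B and A).
          branch 1.1.1 (add C, not (B and A)):
            (A implies (not C iff not B)): β-rule — branch into not A  //  (not C iff not B).
              branch 1.1.1.1 (add not A):
                × closes — contains both A and not A.
              branch 1.1.1.2 (add (not C iff not B)):
                not (B and A): β-rule — branch into not B  //  not A.
                  branch 1.1.1.2.1 (add not B):
                    (not C iff not B): β-rule — branch into not C, not B  //  not not C, not not B.
                      branch 1.1.1.2.1.1 (add not C, not B):
                        × closes — contains both C and not C.
                      branch 1.1.1.2.1.2 (add not not C, not not B):
                        × closes — contains both B and not B.
                  branch 1.1.1.2.2 (add not A):
                    × closes — contains both A and not A.
          branch 1.1.2 (add not C, (B and A)):
            (B and A): α-rule — add B, A.
            (A implies (not C iff not B)): β-rule — branch into not A  //  (not C iff not B).
              branch 1.1.2.1 (add not A):
                × closes — contains both A and not A.
              branch 1.1.2.2 (add (not C iff not B)):
                (not C iff not B): β-rule — branch into not C, not B  //  not not C, not not B.
                  branch 1.1.2.2.1 (add not C, not B):
                    × closes — contains both B and not B.
                  branch 1.1.2.2.2 (add not not C, not not B):
                    × closes — contains both C and not C.
      branch 1.2 (add (B or (not D implies B))):
        not (C iff (B and A)): β-rule — branch into C, not (B and A)  //  not C, (B and A).
          branch 1.2.1 (add C, not (B and A)):
            (B or (not D implies B)): β-rule — branch into B  //  (not D implies B).
              branch 1.2.1.1 (add B):
                not (B and A): β-rule — branch into not B  //  not A.
                  branch 1.2.1.1.1 (add not B):
                    × closes — contains both B and not B.
                  branch 1.2.1.1.2 (add not A):
                    × closes — contains both A and not A.
              branch 1.2.1.2 (add (not D implies B)):
                not (B and A): β-rule — branch into not B  //  not A.
                  branch 1.2.1.2.1 (add not B):
                    (not D implies B): β-rule — branch into not not D  //  B.
                      branch 1.2.1.2.1.1 (add not not D):
                        ○ open, literals {A=1, B=0, C=1, D=1}.
                      branch 1.2.1.2.1.2 (add B):
                        × closes — contains both B and not B.
                  branch 1.2.1.2.2 (add not A):
                    × closes — contains both A and not A.
          branch 1.2.2 (add not C, (B and A)):
            (B and A): α-rule — add B, A.
            (B or (not D implies B)): β-rule — branch into B  //  (not D implies B).
              branch 1.2.2.1 (add B):
                ○ open, literals {A=1, B=1, C=0}.
              branch 1.2.2.2 (add (not D implies B)):
                (not D implies B): β-rule — branch into not not D  //  B.
                  branch 1.2.2.2.1 (add not not D):
                    ○ open, literals {A=1, B=1, C=0, D=1}.
                  branch 1.2.2.2.2 (add B):
                    ○ open, literals {A=1, B=1, C=0}.
  branch 2 (add not ((A implies (not C iff not B)) or (B or (not D implies B))), ((C iff (B and A)) or not A)):
    not ((A implies (not C iff not B)) or (B or (not D implies B))): α-rule — add not (A implies (not C iff not B)), not (B or (not D implies B)).
    not (A implies (not C iff not B)): α-rule — add A, not (not C iff not B).
    not (B or (not D implies B)): α-rule — add not B, not (not D implies B).
    not (not D implies B): α-rule — add not D, not B.
    ((C iff (B and A)) or not A): β-rule — branch into (C iff (B and A))  //  not A.
      branch 2.1 (add (C iff (B and A))):
        not (not C iff not B): β-rule — branch into not C, not not B  //  not not C, not B.
          branch 2.1.1 (add not C, not not B):
            × closes — contains both B and not B.
          branch 2.1.2 (add not not C, not B):
            (C iff (B and A)): β-rule — branch into C, (B and A)  //  not C, not (B and A).
              branch 2.1.2.1 (add C, (B and A)):
                (B and A): α-rule — add B, A.
                × closes — contains both B and not B.
              branch 2.1.2.2 (add not C, not (B and A)):
                × closes — contains both C and not C.
      branch 2.2 (add not A):
        × closes — contains both A and not A.
15 branches closed, 4 open.
An open branch gives a countermodel: A=1, B=0, C=1, D=1 (unmentioned atoms arbitrary); under it the original formula is false.

Not valid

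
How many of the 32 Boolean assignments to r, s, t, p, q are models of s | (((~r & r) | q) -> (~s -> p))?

28

Initial set: {(s | (((~r & r) | q) -> (~s -> p)))}.
(s | (((~r & r) | q) -> (~s -> p))): β-rule — branch into s  //  (((~r & r) | q) -> (~s -> p)).
  branch 1 (add s):
    ○ open, literals {s=true}.
  branch 2 (add (((~r & r) | q) -> (~s -> p))):
    (((~r & r) | q) -> (~s -> p)): β-rule — branch into ~((~r & r) | q)  //  (~s -> p).
      branch 2.1 (add ~((~r & r) | q)):
        ~((~r & r) | q): α-rule — add ~(~r & r), ~q.
        ~(~r & r): β-rule — branch into ~~r  //  ~r.
          branch 2.1.1 (add ~~r):
            ○ open, literals {q=false, r=true}.
          branch 2.1.2 (add ~r):
            ○ open, literals {q=false, r=false}.
      branch 2.2 (add (~s -> p)):
        (~s -> p): β-rule — branch into ~~s  //  p.
          branch 2.2.1 (add ~~s):
            ○ open, literals {s=true}.
          branch 2.2.2 (add p):
            ○ open, literals {p=true}.
0 branches closed, 5 open.
Each open branch fixes some atoms; the unmentioned ones are free. Counting distinct full assignments: branch {s=true} (r, t, p, q) contributes 16 new; branch {q=false, r=true} (s, t, p) contributes 4 new; branch {q=false, r=false} (s, t, p) contributes 4 new; branch {s=true} (r, t, p, q) contributes 0 new; branch {p=true} (r, s, t, q) contributes 4 new. Total: 28.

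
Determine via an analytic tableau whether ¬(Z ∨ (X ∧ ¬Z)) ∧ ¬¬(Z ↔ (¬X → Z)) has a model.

Satisfiable

Initial set: {(¬(Z ∨ (X ∧ ¬Z)) ∧ ¬¬(Z ↔ (¬X → Z)))}.
(¬(Z ∨ (X ∧ ¬Z)) ∧ ¬¬(Z ↔ (¬X → Z))): α-rule — add ¬(Z ∨ (X ∧ ¬Z)), ¬¬(Z ↔ (¬X → Z)).
¬(Z ∨ (X ∧ ¬Z)): α-rule — add ¬Z, ¬(X ∧ ¬Z).
¬¬(Z ↔ (¬X → Z)): drop double negation, giving (Z ↔ (¬X → Z)).
¬(X ∧ ¬Z): β-rule — branch into ¬X  //  ¬¬Z.
  branch 1 (add ¬X):
    (Z ↔ (¬X → Z)): β-rule — branch into Z, (¬X → Z)  //  ¬Z, ¬(¬X → Z).
      branch 1.1 (add Z, (¬X → Z)):
        × closes — contains both Z and ¬Z.
      branch 1.2 (add ¬Z, ¬(¬X → Z)):
        ¬(¬X → Z): α-rule — add ¬X, ¬Z.
        ○ open, literals {X=false, Z=false}.
  branch 2 (add ¬¬Z):
    × closes — contains both Z and ¬Z.
2 branches closed, 1 open.
An open branch gives a satisfying assignment: X=false, Z=false.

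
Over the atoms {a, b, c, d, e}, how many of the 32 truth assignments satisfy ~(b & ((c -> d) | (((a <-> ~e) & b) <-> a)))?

18

Initial set: {~(b & ((c -> d) | (((a <-> ~e) & b) <-> a)))}.
~(b & ((c -> d) | (((a <-> ~e) & b) <-> a))): β-rule — branch into ~b  //  ~((c -> d) | (((a <-> ~e) & b) <-> a)).
  branch 1 (add ~b):
    ○ open, literals {b=0}.
  branch 2 (add ~((c -> d) | (((a <-> ~e) & b) <-> a))):
    ~((c -> d) | (((a <-> ~e) & b) <-> a)): α-rule — add ~(c -> d), ~(((a <-> ~e) & b) <-> a).
    ~(c -> d): α-rule — add c, ~d.
    ~(((a <-> ~e) & b) <-> a): β-rule — branch into ((a <-> ~e) & b), ~a  //  ~((a <-> ~e) & b), a.
      branch 2.1 (add ((a <-> ~e) & b), ~a):
        ((a <-> ~e) & b): α-rule — add (a <-> ~e), b.
        (a <-> ~e): β-rule — branch into a, ~e  //  ~a, ~~e.
          branch 2.1.1 (add a, ~e):
            × closes — contains both a and ~a.
          branch 2.1.2 (add ~a, ~~e):
            ○ open, literals {a=0, b=1, c=1, d=0, e=1}.
      branch 2.2 (add ~((a <-> ~e) & b), a):
        ~((a <-> ~e) & b): β-rule — branch into ~(a <-> ~e)  //  ~b.
          branch 2.2.1 (add ~(a <-> ~e)):
            ~(a <-> ~e): β-rule — branch into a, ~~e  //  ~a, ~e.
              branch 2.2.1.1 (add a, ~~e):
                ○ open, literals {a=1, c=1, d=0, e=1}.
              branch 2.2.1.2 (add ~a, ~e):
                × closes — contains both a and ~a.
          branch 2.2.2 (add ~b):
            ○ open, literals {a=1, b=0, c=1, d=0}.
2 branches closed, 4 open.
Each open branch fixes some atoms; the unmentioned ones are free. Counting distinct full assignments: branch {b=0} (a, c, d, e) contributes 16 new; branch {a=0, b=1, c=1, d=0, e=1} (none free) contributes 1 new; branch {a=1, c=1, d=0, e=1} (b) contributes 1 new; branch {a=1, b=0, c=1, d=0} (e) contributes 0 new. Total: 18.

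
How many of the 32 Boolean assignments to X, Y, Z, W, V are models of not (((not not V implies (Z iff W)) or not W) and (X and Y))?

Initial set: {not (((not not V implies (Z iff W)) or not W) and (X and Y))}.
not (((not not V implies (Z iff W)) or not W) and (X and Y)): β-rule — branch into not ((not not V implies (Z iff W)) or not W)  //  not (X and Y).
  branch 1 (add not ((not not V implies (Z iff W)) or not W)):
    not ((not not V implies (Z iff W)) or not W): α-rule — add not (not not V implies (Z iff W)), not not W.
    not (not not V implies (Z iff W)): α-rule — add not not V, not (Z iff W).
    not not V: drop double negation, giving V.
    not (Z iff W): β-rule — branch into Z, not W  //  not Z, W.
      branch 1.1 (add Z, not W):
        × closes — contains both W and not W.
      branch 1.2 (add not Z, W):
        ○ open, literals {V=T, W=T, Z=F}.
  branch 2 (add not (X and Y)):
    not (X and Y): β-rule — branch into not X  //  not Y.
      branch 2.1 (add not X):
        ○ open, literals {X=F}.
      branch 2.2 (add not Y):
        ○ open, literals {Y=F}.
1 branch closed, 3 open.
Each open branch fixes some atoms; the unmentioned ones are free. Counting distinct full assignments: branch {V=T, W=T, Z=F} (X, Y) contributes 4 new; branch {X=F} (Y, Z, W, V) contributes 14 new; branch {Y=F} (X, Z, W, V) contributes 7 new. Total: 25.

25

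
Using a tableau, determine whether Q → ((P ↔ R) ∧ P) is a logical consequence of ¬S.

No

Initial set: {¬S; ¬(Q → ((P ↔ R) ∧ P))}.
¬(Q → ((P ↔ R) ∧ P)): α-rule — add Q, ¬((P ↔ R) ∧ P).
¬((P ↔ R) ∧ P): β-rule — branch into ¬(P ↔ R)  //  ¬P.
  branch 1 (add ¬(P ↔ R)):
    ¬(P ↔ R): β-rule — branch into P, ¬R  //  ¬P, R.
      branch 1.1 (add P, ¬R):
        ○ open, literals {P=T, Q=T, R=F, S=F}.
      branch 1.2 (add ¬P, R):
        ○ open, literals {P=F, Q=T, R=T, S=F}.
  branch 2 (add ¬P):
    ○ open, literals {P=F, Q=T, S=F}.
0 branches closed, 3 open.
An open branch gives a countermodel: P=T, Q=T, R=F, S=F (unmentioned atoms arbitrary); the premises hold there but the conclusion fails.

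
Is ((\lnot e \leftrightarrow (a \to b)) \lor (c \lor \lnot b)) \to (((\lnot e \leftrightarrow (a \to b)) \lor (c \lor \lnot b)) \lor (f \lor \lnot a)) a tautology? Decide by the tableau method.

Assume the negation and expand:
Initial set: {\lnot (((\lnot e \leftrightarrow (a \to b)) \lor (c \lor \lnot b)) \to (((\lnot e \leftrightarrow (a \to b)) \lor (c \lor \lnot b)) \lor (f \lor \lnot a)))}.
\lnot (((\lnot e \leftrightarrow (a \to b)) \lor (c \lor \lnot b)) \to (((\lnot e \leftrightarrow (a \to b)) \lor (c \lor \lnot b)) \lor (f \lor \lnot a))): α-rule — add ((\lnot e \leftrightarrow (a \to b)) \lor (c \lor \lnot b)), \lnot (((\lnot e \leftrightarrow (a \to b)) \lor (c \lor \lnot b)) \lor (f \lor \lnot a)).
\lnot (((\lnot e \leftrightarrow (a \to b)) \lor (c \lor \lnot b)) \lor (f \lor \lnot a)): α-rule — add \lnot ((\lnot e \leftrightarrow (a \to b)) \lor (c \lor \lnot b)), \lnot (f \lor \lnot a).
\lnot ((\lnot e \leftrightarrow (a \to b)) \lor (c \lor \lnot b)): α-rule — add \lnot (\lnot e \leftrightarrow (a \to b)), \lnot (c \lor \lnot b).
\lnot (f \lor \lnot a): α-rule — add \lnot f, \lnot \lnot a.
\lnot (c \lor \lnot b): α-rule — add \lnot c, \lnot \lnot b.
((\lnot e \leftrightarrow (a \to b)) \lor (c \lor \lnot b)): β-rule — branch into (\lnot e \leftrightarrow (a \to b))  //  (c \lor \lnot b).
  branch 1 (add (\lnot e \leftrightarrow (a \to b))):
    \lnot (\lnot e \leftrightarrow (a \to b)): β-rule — branch into \lnot e, \lnot (a \to b)  //  \lnot \lnot e, (a \to b).
      branch 1.1 (add \lnot e, \lnot (a \to b)):
        \lnot (a \to b): α-rule — add a, \lnot b.
        × closes — contains both b and \lnot b.
      branch 1.2 (add \lnot \lnot e, (a \to b)):
        (\lnot e \leftrightarrow (a \to b)): β-rule — branch into \lnot e, (a \to b)  //  \lnot \lnot e, \lnot (a \to b).
          branch 1.2.1 (add \lnot e, (a \to b)):
            × closes — contains both e and \lnot e.
          branch 1.2.2 (add \lnot \lnot e, \lnot (a \to b)):
            \lnot (a \to b): α-rule — add a, \lnot b.
            × closes — contains both b and \lnot b.
  branch 2 (add (c \lor \lnot b)):
    \lnot (\lnot e \leftrightarrow (a \to b)): β-rule — branch into \lnot e, \lnot (a \to b)  //  \lnot \lnot e, (a \to b).
      branch 2.1 (add \lnot e, \lnot (a \to b)):
        \lnot (a \to b): α-rule — add a, \lnot b.
        × closes — contains both b and \lnot b.
      branch 2.2 (add \lnot \lnot e, (a \to b)):
        (c \lor \lnot b): β-rule — branch into c  //  \lnot b.
          branch 2.2.1 (add c):
            × closes — contains both c and \lnot c.
          branch 2.2.2 (add \lnot b):
            × closes — contains both b and \lnot b.
All 6 branches close.
Every branch closed, so the negation is unsatisfiable and the formula is valid.

Valid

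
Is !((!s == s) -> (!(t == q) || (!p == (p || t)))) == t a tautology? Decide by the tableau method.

Not valid

Assume the negation and expand:
Initial set: {!(!((!s == s) -> (!(t == q) || (!p == (p || t)))) == t)}.
!(!((!s == s) -> (!(t == q) || (!p == (p || t)))) == t): β-rule — branch into !((!s == s) -> (!(t == q) || (!p == (p || t)))), !t  //  !!((!s == s) -> (!(t == q) || (!p == (p || t)))), t.
  branch 1 (add !((!s == s) -> (!(t == q) || (!p == (p || t)))), !t):
    !((!s == s) -> (!(t == q) || (!p == (p || t)))): α-rule — add (!s == s), !(!(t == q) || (!p == (p || t))).
    !(!(t == q) || (!p == (p || t))): α-rule — add !!(t == q), !(!p == (p || t)).
    (!s == s): β-rule — branch into !s, s  //  !!s, !s.
      branch 1.1 (add !s, s):
        × closes — contains both s and !s.
      branch 1.2 (add !!s, !s):
        × closes — contains both s and !s.
  branch 2 (add !!((!s == s) -> (!(t == q) || (!p == (p || t)))), t):
    !!((!s == s) -> (!(t == q) || (!p == (p || t)))): β-rule — branch into !(!s == s)  //  (!(t == q) || (!p == (p || t))).
      branch 2.1 (add !(!s == s)):
        !(!s == s): β-rule — branch into !s, !s  //  !!s, s.
          branch 2.1.1 (add !s, !s):
            ○ open, literals {s=F, t=T}.
          branch 2.1.2 (add !!s, s):
            ○ open, literals {s=T, t=T}.
      branch 2.2 (add (!(t == q) || (!p == (p || t)))):
        (!(t == q) || (!p == (p || t))): β-rule — branch into !(t == q)  //  (!p == (p || t)).
          branch 2.2.1 (add !(t == q)):
            !(t == q): β-rule — branch into t, !q  //  !t, q.
              branch 2.2.1.1 (add t, !q):
                ○ open, literals {q=F, t=T}.
              branch 2.2.1.2 (add !t, q):
                × closes — contains both t and !t.
          branch 2.2.2 (add (!p == (p || t))):
            (!p == (p || t)): β-rule — branch into !p, (p || t)  //  !!p, !(p || t).
              branch 2.2.2.1 (add !p, (p || t)):
                (p || t): β-rule — branch into p  //  t.
                  branch 2.2.2.1.1 (add p):
                    × closes — contains both p and !p.
                  branch 2.2.2.1.2 (add t):
                    ○ open, literals {p=F, t=T}.
              branch 2.2.2.2 (add !!p, !(p || t)):
                !(p || t): α-rule — add !p, !t.
                × closes — contains both p and !p.
5 branches closed, 4 open.
An open branch gives a countermodel: s=F, t=T (unmentioned atoms arbitrary); under it the original formula is false.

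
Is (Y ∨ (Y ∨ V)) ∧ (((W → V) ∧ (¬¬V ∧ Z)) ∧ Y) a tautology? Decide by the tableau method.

Not valid

Assume the negation and expand:
Initial set: {¬((Y ∨ (Y ∨ V)) ∧ (((W → V) ∧ (¬¬V ∧ Z)) ∧ Y))}.
¬((Y ∨ (Y ∨ V)) ∧ (((W → V) ∧ (¬¬V ∧ Z)) ∧ Y)): β-rule — branch into ¬(Y ∨ (Y ∨ V))  //  ¬(((W → V) ∧ (¬¬V ∧ Z)) ∧ Y).
  branch 1 (add ¬(Y ∨ (Y ∨ V))):
    ¬(Y ∨ (Y ∨ V)): α-rule — add ¬Y, ¬(Y ∨ V).
    ¬(Y ∨ V): α-rule — add ¬Y, ¬V.
    ○ open, literals {V=F, Y=F}.
  branch 2 (add ¬(((W → V) ∧ (¬¬V ∧ Z)) ∧ Y)):
    ¬(((W → V) ∧ (¬¬V ∧ Z)) ∧ Y): β-rule — branch into ¬((W → V) ∧ (¬¬V ∧ Z))  //  ¬Y.
      branch 2.1 (add ¬((W → V) ∧ (¬¬V ∧ Z))):
        ¬((W → V) ∧ (¬¬V ∧ Z)): β-rule — branch into ¬(W → V)  //  ¬(¬¬V ∧ Z).
          branch 2.1.1 (add ¬(W → V)):
            ¬(W → V): α-rule — add W, ¬V.
            ○ open, literals {V=F, W=T}.
          branch 2.1.2 (add ¬(¬¬V ∧ Z)):
            ¬(¬¬V ∧ Z): β-rule — branch into ¬¬¬V  //  ¬Z.
              branch 2.1.2.1 (add ¬¬¬V):
                ¬¬¬V: drop double negation, giving ¬V.
                ○ open, literals {V=F}.
              branch 2.1.2.2 (add ¬Z):
                ○ open, literals {Z=F}.
      branch 2.2 (add ¬Y):
        ○ open, literals {Y=F}.
0 branches closed, 5 open.
An open branch gives a countermodel: V=F, Y=F (unmentioned atoms arbitrary); under it the original formula is false.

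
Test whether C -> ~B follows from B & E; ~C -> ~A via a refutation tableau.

Initial set: {(B & E); (~C -> ~A); ~(C -> ~B)}.
(B & E): α-rule — add B, E.
~(C -> ~B): α-rule — add C, ~~B.
(~C -> ~A): β-rule — branch into ~~C  //  ~A.
  branch 1 (add ~~C):
    ○ open, literals {B=T, C=T, E=T}.
  branch 2 (add ~A):
    ○ open, literals {A=F, B=T, C=T, E=T}.
0 branches closed, 2 open.
An open branch gives a countermodel: B=T, C=T, E=T (unmentioned atoms arbitrary); the premises hold there but the conclusion fails.

No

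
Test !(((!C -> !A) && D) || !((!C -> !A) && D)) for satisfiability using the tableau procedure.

Initial set: {T !(((!C -> !A) && D) || !((!C -> !A) && D))}.
T !(((!C -> !A) && D) || !((!C -> !A) && D)): α-rule — add F ((!C -> !A) && D), F !((!C -> !A) && D).
F !((!C -> !A) && D): α-rule — add T (!C -> !A), T D.
F ((!C -> !A) && D): β-rule — branch into F (!C -> !A)  //  F D.
  branch 1 (add F (!C -> !A)):
    F (!C -> !A): α-rule — add T !C, F !A.
    T (!C -> !A): β-rule — branch into F !C  //  T !A.
      branch 1.1 (add F !C):
        × closes — contains both C and !C.
      branch 1.2 (add T !A):
        × closes — contains both A and !A.
  branch 2 (add F D):
    × closes — contains both D and !D.
All 3 branches close.
Every branch closed; the formula is unsatisfiable.

Unsatisfiable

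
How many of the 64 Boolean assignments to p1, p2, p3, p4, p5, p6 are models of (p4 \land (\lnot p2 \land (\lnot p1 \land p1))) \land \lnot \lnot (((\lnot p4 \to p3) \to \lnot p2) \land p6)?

0

Initial set: {((p4 \land (\lnot p2 \land (\lnot p1 \land p1))) \land \lnot \lnot (((\lnot p4 \to p3) \to \lnot p2) \land p6))}.
((p4 \land (\lnot p2 \land (\lnot p1 \land p1))) \land \lnot \lnot (((\lnot p4 \to p3) \to \lnot p2) \land p6)): α-rule — add (p4 \land (\lnot p2 \land (\lnot p1 \land p1))), \lnot \lnot (((\lnot p4 \to p3) \to \lnot p2) \land p6).
(p4 \land (\lnot p2 \land (\lnot p1 \land p1))): α-rule — add p4, (\lnot p2 \land (\lnot p1 \land p1)).
\lnot \lnot (((\lnot p4 \to p3) \to \lnot p2) \land p6): drop double negation, giving (((\lnot p4 \to p3) \to \lnot p2) \land p6).
(\lnot p2 \land (\lnot p1 \land p1)): α-rule — add \lnot p2, (\lnot p1 \land p1).
(((\lnot p4 \to p3) \to \lnot p2) \land p6): α-rule — add ((\lnot p4 \to p3) \to \lnot p2), p6.
(\lnot p1 \land p1): α-rule — add \lnot p1, p1.
× closes — contains both p1 and \lnot p1.
All 1 branch closes.
No open branches: the formula has 0 satisfying assignments.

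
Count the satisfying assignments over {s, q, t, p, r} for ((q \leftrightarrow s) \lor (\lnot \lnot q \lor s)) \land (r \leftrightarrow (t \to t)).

Initial set: {(((q \leftrightarrow s) \lor (\lnot \lnot q \lor s)) \land (r \leftrightarrow (t \to t)))}.
(((q \leftrightarrow s) \lor (\lnot \lnot q \lor s)) \land (r \leftrightarrow (t \to t))): α-rule — add ((q \leftrightarrow s) \lor (\lnot \lnot q \lor s)), (r \leftrightarrow (t \to t)).
((q \leftrightarrow s) \lor (\lnot \lnot q \lor s)): β-rule — branch into (q \leftrightarrow s)  //  (\lnot \lnot q \lor s).
  branch 1 (add (q \leftrightarrow s)):
    (r \leftrightarrow (t \to t)): β-rule — branch into r, (t \to t)  //  \lnot r, \lnot (t \to t).
      branch 1.1 (add r, (t \to t)):
        (q \leftrightarrow s): β-rule — branch into q, s  //  \lnot q, \lnot s.
          branch 1.1.1 (add q, s):
            (t \to t): β-rule — branch into \lnot t  //  t.
              branch 1.1.1.1 (add \lnot t):
                ○ open, literals {q=true, r=true, s=true, t=false}.
              branch 1.1.1.2 (add t):
                ○ open, literals {q=true, r=true, s=true, t=true}.
          branch 1.1.2 (add \lnot q, \lnot s):
            (t \to t): β-rule — branch into \lnot t  //  t.
              branch 1.1.2.1 (add \lnot t):
                ○ open, literals {q=false, r=true, s=false, t=false}.
              branch 1.1.2.2 (add t):
                ○ open, literals {q=false, r=true, s=false, t=true}.
      branch 1.2 (add \lnot r, \lnot (t \to t)):
        \lnot (t \to t): α-rule — add t, \lnot t.
        × closes — contains both t and \lnot t.
  branch 2 (add (\lnot \lnot q \lor s)):
    (r \leftrightarrow (t \to t)): β-rule — branch into r, (t \to t)  //  \lnot r, \lnot (t \to t).
      branch 2.1 (add r, (t \to t)):
        (\lnot \lnot q \lor s): β-rule — branch into \lnot \lnot q  //  s.
          branch 2.1.1 (add \lnot \lnot q):
            \lnot \lnot q: drop double negation, giving q.
            (t \to t): β-rule — branch into \lnot t  //  t.
              branch 2.1.1.1 (add \lnot t):
                ○ open, literals {q=true, r=true, t=false}.
              branch 2.1.1.2 (add t):
                ○ open, literals {q=true, r=true, t=true}.
          branch 2.1.2 (add s):
            (t \to t): β-rule — branch into \lnot t  //  t.
              branch 2.1.2.1 (add \lnot t):
                ○ open, literals {r=true, s=true, t=false}.
              branch 2.1.2.2 (add t):
                ○ open, literals {r=true, s=true, t=true}.
      branch 2.2 (add \lnot r, \lnot (t \to t)):
        \lnot (t \to t): α-rule — add t, \lnot t.
        × closes — contains both t and \lnot t.
2 branches closed, 8 open.
Each open branch fixes some atoms; the unmentioned ones are free. Counting distinct full assignments: branch {q=true, r=true, s=true, t=false} (p) contributes 2 new; branch {q=true, r=true, s=true, t=true} (p) contributes 2 new; branch {q=false, r=true, s=false, t=false} (p) contributes 2 new; branch {q=false, r=true, s=false, t=true} (p) contributes 2 new; branch {q=true, r=true, t=false} (s, p) contributes 2 new; branch {q=true, r=true, t=true} (s, p) contributes 2 new; branch {r=true, s=true, t=false} (q, p) contributes 2 new; branch {r=true, s=true, t=true} (q, p) contributes 2 new. Total: 16.

16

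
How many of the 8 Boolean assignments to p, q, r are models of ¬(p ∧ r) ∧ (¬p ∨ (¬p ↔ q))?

Initial set: {(¬(p ∧ r) ∧ (¬p ∨ (¬p ↔ q)))}.
(¬(p ∧ r) ∧ (¬p ∨ (¬p ↔ q))): α-rule — add ¬(p ∧ r), (¬p ∨ (¬p ↔ q)).
¬(p ∧ r): β-rule — branch into ¬p  //  ¬r.
  branch 1 (add ¬p):
    (¬p ∨ (¬p ↔ q)): β-rule — branch into ¬p  //  (¬p ↔ q).
      branch 1.1 (add ¬p):
        ○ open, literals {p=F}.
      branch 1.2 (add (¬p ↔ q)):
        (¬p ↔ q): β-rule — branch into ¬p, q  //  ¬¬p, ¬q.
          branch 1.2.1 (add ¬p, q):
            ○ open, literals {p=F, q=T}.
          branch 1.2.2 (add ¬¬p, ¬q):
            × closes — contains both p and ¬p.
  branch 2 (add ¬r):
    (¬p ∨ (¬p ↔ q)): β-rule — branch into ¬p  //  (¬p ↔ q).
      branch 2.1 (add ¬p):
        ○ open, literals {p=F, r=F}.
      branch 2.2 (add (¬p ↔ q)):
        (¬p ↔ q): β-rule — branch into ¬p, q  //  ¬¬p, ¬q.
          branch 2.2.1 (add ¬p, q):
            ○ open, literals {p=F, q=T, r=F}.
          branch 2.2.2 (add ¬¬p, ¬q):
            ○ open, literals {p=T, q=F, r=F}.
1 branch closed, 5 open.
Each open branch fixes some atoms; the unmentioned ones are free. Counting distinct full assignments: branch {p=F} (q, r) contributes 4 new; branch {p=F, q=T} (r) contributes 0 new; branch {p=F, r=F} (q) contributes 0 new; branch {p=F, q=T, r=F} (none free) contributes 0 new; branch {p=T, q=F, r=F} (none free) contributes 1 new. Total: 5.

5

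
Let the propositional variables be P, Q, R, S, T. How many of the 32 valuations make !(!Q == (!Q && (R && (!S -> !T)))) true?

10

Initial set: {!(!Q == (!Q && (R && (!S -> !T))))}.
!(!Q == (!Q && (R && (!S -> !T)))): β-rule — branch into !Q, !(!Q && (R && (!S -> !T)))  //  !!Q, (!Q && (R && (!S -> !T))).
  branch 1 (add !Q, !(!Q && (R && (!S -> !T)))):
    !(!Q && (R && (!S -> !T))): β-rule — branch into !!Q  //  !(R && (!S -> !T)).
      branch 1.1 (add !!Q):
        × closes — contains both Q and !Q.
      branch 1.2 (add !(R && (!S -> !T))):
        !(R && (!S -> !T)): β-rule — branch into !R  //  !(!S -> !T).
          branch 1.2.1 (add !R):
            ○ open, literals {Q=false, R=false}.
          branch 1.2.2 (add !(!S -> !T)):
            !(!S -> !T): α-rule — add !S, !!T.
            ○ open, literals {Q=false, S=false, T=true}.
  branch 2 (add !!Q, (!Q && (R && (!S -> !T)))):
    (!Q && (R && (!S -> !T))): α-rule — add !Q, (R && (!S -> !T)).
    × closes — contains both Q and !Q.
2 branches closed, 2 open.
Each open branch fixes some atoms; the unmentioned ones are free. Counting distinct full assignments: branch {Q=false, R=false} (P, S, T) contributes 8 new; branch {Q=false, S=false, T=true} (P, R) contributes 2 new. Total: 10.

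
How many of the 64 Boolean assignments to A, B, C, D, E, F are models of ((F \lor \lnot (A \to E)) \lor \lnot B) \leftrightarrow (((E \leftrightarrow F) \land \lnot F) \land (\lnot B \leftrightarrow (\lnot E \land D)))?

16

Initial set: {T (((F \lor \lnot (A \to E)) \lor \lnot B) \leftrightarrow (((E \leftrightarrow F) \land \lnot F) \land (\lnot B \leftrightarrow (\lnot E \land D))))}.
T (((F \lor \lnot (A \to E)) \lor \lnot B) \leftrightarrow (((E \leftrightarrow F) \land \lnot F) \land (\lnot B \leftrightarrow (\lnot E \land D)))): β-rule — branch into T ((F \lor \lnot (A \to E)) \lor \lnot B), T (((E \leftrightarrow F) \land \lnot F) \land (\lnot B \leftrightarrow (\lnot E \land D)))  //  F ((F \lor \lnot (A \to E)) \lor \lnot B), F (((E \leftrightarrow F) \land \lnot F) \land (\lnot B \leftrightarrow (\lnot E \land D))).
  branch 1 (add T ((F \lor \lnot (A \to E)) \lor \lnot B), T (((E \leftrightarrow F) \land \lnot F) \land (\lnot B \leftrightarrow (\lnot E \land D)))):
    T (((E \leftrightarrow F) \land \lnot F) \land (\lnot B \leftrightarrow (\lnot E \land D))): α-rule — add T ((E \leftrightarrow F) \land \lnot F), T (\lnot B \leftrightarrow (\lnot E \land D)).
    T ((E \leftrightarrow F) \land \lnot F): α-rule — add T (E \leftrightarrow F), T \lnot F.
    T ((F \lor \lnot (A \to E)) \lor \lnot B): β-rule — branch into T (F \lor \lnot (A \to E))  //  T \lnot B.
      branch 1.1 (add T (F \lor \lnot (A \to E))):
        T (\lnot B \leftrightarrow (\lnot E \land D)): β-rule — branch into T \lnot B, T (\lnot E \land D)  //  F \lnot B, F (\lnot E \land D).
          branch 1.1.1 (add T \lnot B, T (\lnot E \land D)):
            T (\lnot E \land D): α-rule — add T \lnot E, T D.
            T (E \leftrightarrow F): β-rule — branch into T E, T F  //  F E, F F.
              branch 1.1.1.1 (add T E, T F):
                × closes — contains both E and \lnot E.
              branch 1.1.1.2 (add F E, F F):
                T (F \lor \lnot (A \to E)): β-rule — branch into T F  //  T \lnot (A \to E).
                  branch 1.1.1.2.1 (add T F):
                    × closes — contains both F and \lnot F.
                  branch 1.1.1.2.2 (add T \lnot (A \to E)):
                    T \lnot (A \to E): α-rule — add T A, F E.
                    ○ open, literals {A=T, B=F, D=T, E=F, F=F}.
          branch 1.1.2 (add F \lnot B, F (\lnot E \land D)):
            T (E \leftrightarrow F): β-rule — branch into T E, T F  //  F E, F F.
              branch 1.1.2.1 (add T E, T F):
                × closes — contains both F and \lnot F.
              branch 1.1.2.2 (add F E, F F):
                T (F \lor \lnot (A \to E)): β-rule — branch into T F  //  T \lnot (A \to E).
                  branch 1.1.2.2.1 (add T F):
                    × closes — contains both F and \lnot F.
                  branch 1.1.2.2.2 (add T \lnot (A \to E)):
                    T \lnot (A \to E): α-rule — add T A, F E.
                    F (\lnot E \land D): β-rule — branch into F \lnot E  //  F D.
                      branch 1.1.2.2.2.1 (add F \lnot E):
                        × closes — contains both E and \lnot E.
                      branch 1.1.2.2.2.2 (add F D):
                        ○ open, literals {A=T, B=T, D=F, E=F, F=F}.
      branch 1.2 (add T \lnot B):
        T (\lnot B \leftrightarrow (\lnot E \land D)): β-rule — branch into T \lnot B, T (\lnot E \land D)  //  F \lnot B, F (\lnot E \land D).
          branch 1.2.1 (add T \lnot B, T (\lnot E \land D)):
            T (\lnot E \land D): α-rule — add T \lnot E, T D.
            T (E \leftrightarrow F): β-rule — branch into T E, T F  //  F E, F F.
              branch 1.2.1.1 (add T E, T F):
                × closes — contains both E and \lnot E.
              branch 1.2.1.2 (add F E, F F):
                ○ open, literals {B=F, D=T, E=F, F=F}.
          branch 1.2.2 (add F \lnot B, F (\lnot E \land D)):
            × closes — contains both B and \lnot B.
  branch 2 (add F ((F \lor \lnot (A \to E)) \lor \lnot B), F (((E \leftrightarrow F) \land \lnot F) \land (\lnot B \leftrightarrow (\lnot E \land D)))):
    F ((F \lor \lnot (A \to E)) \lor \lnot B): α-rule — add F (F \lor \lnot (A \to E)), F \lnot B.
    F (F \lor \lnot (A \to E)): α-rule — add F F, F \lnot (A \to E).
    F (((E \leftrightarrow F) \land \lnot F) \land (\lnot B \leftrightarrow (\lnot E \land D))): β-rule — branch into F ((E \leftrightarrow F) \land \lnot F)  //  F (\lnot B \leftrightarrow (\lnot E \land D)).
      branch 2.1 (add F ((E \leftrightarrow F) \land \lnot F)):
        F \lnot (A \to E): β-rule — branch into F A  //  T E.
          branch 2.1.1 (add F A):
            F ((E \leftrightarrow F) \land \lnot F): β-rule — branch into F (E \leftrightarrow F)  //  F \lnot F.
              branch 2.1.1.1 (add F (E \leftrightarrow F)):
                F (E \leftrightarrow F): β-rule — branch into T E, F F  //  F E, T F.
                  branch 2.1.1.1.1 (add T E, F F):
                    ○ open, literals {A=F, B=T, E=T, F=F}.
                  branch 2.1.1.1.2 (add F E, T F):
                    × closes — contains both F and \lnot F.
              branch 2.1.1.2 (add F \lnot F):
                × closes — contains both F and \lnot F.
          branch 2.1.2 (add T E):
            F ((E \leftrightarrow F) \land \lnot F): β-rule — branch into F (E \leftrightarrow F)  //  F \lnot F.
              branch 2.1.2.1 (add F (E \leftrightarrow F)):
                F (E \leftrightarrow F): β-rule — branch into T E, F F  //  F E, T F.
                  branch 2.1.2.1.1 (add T E, F F):
                    ○ open, literals {B=T, E=T, F=F}.
                  branch 2.1.2.1.2 (add F E, T F):
                    × closes — contains both E and \lnot E.
              branch 2.1.2.2 (add F \lnot F):
                × closes — contains both F and \lnot F.
      branch 2.2 (add F (\lnot B \leftrightarrow (\lnot E \land D))):
        F \lnot (A \to E): β-rule — branch into F A  //  T E.
          branch 2.2.1 (add F A):
            F (\lnot B \leftrightarrow (\lnot E \land D)): β-rule — branch into T \lnot B, F (\lnot E \land D)  //  F \lnot B, T (\lnot E \land D).
              branch 2.2.1.1 (add T \lnot B, F (\lnot E \land D)):
                × closes — contains both B and \lnot B.
              branch 2.2.1.2 (add F \lnot B, T (\lnot E \land D)):
                T (\lnot E \land D): α-rule — add T \lnot E, T D.
                ○ open, literals {A=F, B=T, D=T, E=F, F=F}.
          branch 2.2.2 (add T E):
            F (\lnot B \leftrightarrow (\lnot E \land D)): β-rule — branch into T \lnot B, F (\lnot E \land D)  //  F \lnot B, T (\lnot E \land D).
              branch 2.2.2.1 (add T \lnot B, F (\lnot E \land D)):
                × closes — contains both B and \lnot B.
              branch 2.2.2.2 (add F \lnot B, T (\lnot E \land D)):
                T (\lnot E \land D): α-rule — add T \lnot E, T D.
                × closes — contains both E and \lnot E.
14 branches closed, 6 open.
Each open branch fixes some atoms; the unmentioned ones are free. Counting distinct full assignments: branch {A=T, B=F, D=T, E=F, F=F} (C) contributes 2 new; branch {A=T, B=T, D=F, E=F, F=F} (C) contributes 2 new; branch {B=F, D=T, E=F, F=F} (A, C) contributes 2 new; branch {A=F, B=T, E=T, F=F} (C, D) contributes 4 new; branch {B=T, E=T, F=F} (A, C, D) contributes 4 new; branch {A=F, B=T, D=T, E=F, F=F} (C) contributes 2 new. Total: 16.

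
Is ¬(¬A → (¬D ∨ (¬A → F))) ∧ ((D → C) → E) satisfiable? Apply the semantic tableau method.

Initial set: {(¬(¬A → (¬D ∨ (¬A → F))) ∧ ((D → C) → E))}.
(¬(¬A → (¬D ∨ (¬A → F))) ∧ ((D → C) → E)): α-rule — add ¬(¬A → (¬D ∨ (¬A → F))), ((D → C) → E).
¬(¬A → (¬D ∨ (¬A → F))): α-rule — add ¬A, ¬(¬D ∨ (¬A → F)).
¬(¬D ∨ (¬A → F)): α-rule — add ¬¬D, ¬(¬A → F).
¬(¬A → F): α-rule — add ¬A, ¬F.
((D → C) → E): β-rule — branch into ¬(D → C)  //  E.
  branch 1 (add ¬(D → C)):
    ¬(D → C): α-rule — add D, ¬C.
    ○ open, literals {A=0, C=0, D=1, F=0}.
  branch 2 (add E):
    ○ open, literals {A=0, D=1, E=1, F=0}.
0 branches closed, 2 open.
An open branch gives a satisfying assignment: A=0, C=0, D=1, F=0.

Satisfiable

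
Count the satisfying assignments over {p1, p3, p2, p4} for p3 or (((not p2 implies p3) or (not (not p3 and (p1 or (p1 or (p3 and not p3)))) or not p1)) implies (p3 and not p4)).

10

Initial set: {T (p3 or (((not p2 implies p3) or (not (not p3 and (p1 or (p1 or (p3 and not p3)))) or not p1)) implies (p3 and not p4)))}.
T (p3 or (((not p2 implies p3) or (not (not p3 and (p1 or (p1 or (p3 and not p3)))) or not p1)) implies (p3 and not p4))): β-rule — branch into T p3  //  T (((not p2 implies p3) or (not (not p3 and (p1 or (p1 or (p3 and not p3)))) or not p1)) implies (p3 and not p4)).
  branch 1 (add T p3):
    ○ open, literals {p3=1}.
  branch 2 (add T (((not p2 implies p3) or (not (not p3 and (p1 or (p1 or (p3 and not p3)))) or not p1)) implies (p3 and not p4))):
    T (((not p2 implies p3) or (not (not p3 and (p1 or (p1 or (p3 and not p3)))) or not p1)) implies (p3 and not p4)): β-rule — branch into F ((not p2 implies p3) or (not (not p3 and (p1 or (p1 or (p3 and not p3)))) or not p1))  //  T (p3 and not p4).
      branch 2.1 (add F ((not p2 implies p3) or (not (not p3 and (p1 or (p1 or (p3 and not p3)))) or not p1))):
        F ((not p2 implies p3) or (not (not p3 and (p1 or (p1 or (p3 and not p3)))) or not p1)): α-rule — add F (not p2 implies p3), F (not (not p3 and (p1 or (p1 or (p3 and not p3)))) or not p1).
        F (not p2 implies p3): α-rule — add T not p2, F p3.
        F (not (not p3 and (p1 or (p1 or (p3 and not p3)))) or not p1): α-rule — add F not (not p3 and (p1 or (p1 or (p3 and not p3)))), F not p1.
        F not (not p3 and (p1 or (p1 or (p3 and not p3)))): α-rule — add T not p3, T (p1 or (p1 or (p3 and not p3))).
        T (p1 or (p1 or (p3 and not p3))): β-rule — branch into T p1  //  T (p1 or (p3 and not p3)).
          branch 2.1.1 (add T p1):
            ○ open, literals {p1=1, p2=0, p3=0}.
          branch 2.1.2 (add T (p1 or (p3 and not p3))):
            T (p1 or (p3 and not p3)): β-rule — branch into T p1  //  T (p3 and not p3).
              branch 2.1.2.1 (add T p1):
                ○ open, literals {p1=1, p2=0, p3=0}.
              branch 2.1.2.2 (add T (p3 and not p3)):
                T (p3 and not p3): α-rule — add T p3, T not p3.
                × closes — contains both p3 and not p3.
      branch 2.2 (add T (p3 and not p4)):
        T (p3 and not p4): α-rule — add T p3, T not p4.
        ○ open, literals {p3=1, p4=0}.
1 branch closed, 4 open.
Each open branch fixes some atoms; the unmentioned ones are free. Counting distinct full assignments: branch {p3=1} (p1, p2, p4) contributes 8 new; branch {p1=1, p2=0, p3=0} (p4) contributes 2 new; branch {p1=1, p2=0, p3=0} (p4) contributes 0 new; branch {p3=1, p4=0} (p1, p2) contributes 0 new. Total: 10.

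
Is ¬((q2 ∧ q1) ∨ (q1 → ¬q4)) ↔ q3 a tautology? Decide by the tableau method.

Assume the negation and expand:
Initial set: {¬(¬((q2 ∧ q1) ∨ (q1 → ¬q4)) ↔ q3)}.
¬(¬((q2 ∧ q1) ∨ (q1 → ¬q4)) ↔ q3): β-rule — branch into ¬((q2 ∧ q1) ∨ (q1 → ¬q4)), ¬q3  //  ¬¬((q2 ∧ q1) ∨ (q1 → ¬q4)), q3.
  branch 1 (add ¬((q2 ∧ q1) ∨ (q1 → ¬q4)), ¬q3):
    ¬((q2 ∧ q1) ∨ (q1 → ¬q4)): α-rule — add ¬(q2 ∧ q1), ¬(q1 → ¬q4).
    ¬(q1 → ¬q4): α-rule — add q1, ¬¬q4.
    ¬(q2 ∧ q1): β-rule — branch into ¬q2  //  ¬q1.
      branch 1.1 (add ¬q2):
        ○ open, literals {q1=1, q2=0, q3=0, q4=1}.
      branch 1.2 (add ¬q1):
        × closes — contains both q1 and ¬q1.
  branch 2 (add ¬¬((q2 ∧ q1) ∨ (q1 → ¬q4)), q3):
    ¬¬((q2 ∧ q1) ∨ (q1 → ¬q4)): β-rule — branch into (q2 ∧ q1)  //  (q1 → ¬q4).
      branch 2.1 (add (q2 ∧ q1)):
        (q2 ∧ q1): α-rule — add q2, q1.
        ○ open, literals {q1=1, q2=1, q3=1}.
      branch 2.2 (add (q1 → ¬q4)):
        (q1 → ¬q4): β-rule — branch into ¬q1  //  ¬q4.
          branch 2.2.1 (add ¬q1):
            ○ open, literals {q1=0, q3=1}.
          branch 2.2.2 (add ¬q4):
            ○ open, literals {q3=1, q4=0}.
1 branch closed, 4 open.
An open branch gives a countermodel: q1=1, q2=0, q3=0, q4=1 (unmentioned atoms arbitrary); under it the original formula is false.

Not valid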